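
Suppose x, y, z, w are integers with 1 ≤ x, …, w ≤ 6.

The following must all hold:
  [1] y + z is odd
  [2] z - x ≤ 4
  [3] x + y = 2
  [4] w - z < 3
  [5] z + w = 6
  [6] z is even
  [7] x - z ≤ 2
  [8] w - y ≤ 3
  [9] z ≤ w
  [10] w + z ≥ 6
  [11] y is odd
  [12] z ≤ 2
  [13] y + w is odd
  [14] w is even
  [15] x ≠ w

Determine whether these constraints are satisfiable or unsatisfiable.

Try x = 1, y = 1, z = 2, w = 4.
Check constraint 2: z - x = 1; constraint 3: x + y = 2; constraint 4: w - z = 2. The remaining constraints are straightforward to verify.

Satisfiable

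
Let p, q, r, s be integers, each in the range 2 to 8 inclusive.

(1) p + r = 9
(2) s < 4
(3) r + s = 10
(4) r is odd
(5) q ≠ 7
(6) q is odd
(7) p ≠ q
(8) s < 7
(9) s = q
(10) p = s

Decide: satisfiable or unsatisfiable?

Unsatisfiable

From constraints 9 and 10, p = s = q, so p = q. But constraint 7 says p ≠ q. Contradiction.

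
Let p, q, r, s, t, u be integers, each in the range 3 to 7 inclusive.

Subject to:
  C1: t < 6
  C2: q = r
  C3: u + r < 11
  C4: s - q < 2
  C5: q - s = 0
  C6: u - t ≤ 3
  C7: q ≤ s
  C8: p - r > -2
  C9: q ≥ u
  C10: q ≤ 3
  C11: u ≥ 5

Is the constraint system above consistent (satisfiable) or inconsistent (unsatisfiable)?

Unsatisfiable

From constraints 9 and 11: q ≥ u and u ≥ 5, so q ≥ 5. From constraint 10: q ≤ 3. But 3 < 5, so no value of q works.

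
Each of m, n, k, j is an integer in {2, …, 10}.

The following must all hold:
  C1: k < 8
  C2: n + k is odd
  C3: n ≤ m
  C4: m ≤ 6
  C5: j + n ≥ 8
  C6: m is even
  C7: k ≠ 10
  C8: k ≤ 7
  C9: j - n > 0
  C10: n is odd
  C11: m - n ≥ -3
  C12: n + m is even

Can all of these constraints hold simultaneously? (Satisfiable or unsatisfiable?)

Constraint 10 makes n odd and constraint 6 makes m even, so n + m must be odd. Constraint 12 says n + m is even — contradiction.

Unsatisfiable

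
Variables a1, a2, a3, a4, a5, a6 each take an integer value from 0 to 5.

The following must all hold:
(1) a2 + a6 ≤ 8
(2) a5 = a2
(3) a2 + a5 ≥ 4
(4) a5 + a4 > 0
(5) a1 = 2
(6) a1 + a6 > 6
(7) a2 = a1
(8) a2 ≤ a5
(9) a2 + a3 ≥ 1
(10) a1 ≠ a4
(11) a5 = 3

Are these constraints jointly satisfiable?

Unsatisfiable

Constraint 11 fixes a5 = 3 and constraint 5 fixes a1 = 2. Constraints 2 and 7 give a5 = a2 = a1, so a5 = a1. But 3 ≠ 2 — contradiction.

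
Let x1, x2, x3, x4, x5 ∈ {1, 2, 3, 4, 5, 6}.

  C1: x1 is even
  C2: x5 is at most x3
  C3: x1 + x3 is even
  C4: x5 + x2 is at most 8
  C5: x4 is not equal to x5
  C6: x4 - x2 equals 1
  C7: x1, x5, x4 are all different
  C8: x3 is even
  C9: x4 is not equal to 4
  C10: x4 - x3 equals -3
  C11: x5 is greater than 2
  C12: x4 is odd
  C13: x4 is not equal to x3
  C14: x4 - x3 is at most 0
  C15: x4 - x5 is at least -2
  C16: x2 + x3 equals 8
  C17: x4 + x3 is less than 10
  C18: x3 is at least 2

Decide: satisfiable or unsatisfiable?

Try x1 = 2, x2 = 2, x3 = 6, x4 = 3, x5 = 5.
Check constraint 4: x5 + x2 = 7; constraint 6: x4 - x2 = 1; constraint 10: x4 - x3 = -3. The remaining constraints are straightforward to verify.

Satisfiable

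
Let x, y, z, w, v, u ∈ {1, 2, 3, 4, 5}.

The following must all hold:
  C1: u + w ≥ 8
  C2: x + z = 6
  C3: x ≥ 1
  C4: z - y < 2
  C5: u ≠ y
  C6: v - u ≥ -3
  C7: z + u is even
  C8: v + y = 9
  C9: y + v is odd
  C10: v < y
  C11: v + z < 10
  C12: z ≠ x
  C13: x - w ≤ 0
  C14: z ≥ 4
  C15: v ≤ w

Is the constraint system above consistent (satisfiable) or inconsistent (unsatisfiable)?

Satisfiable

One satisfying assignment is x = 2, y = 5, z = 4, w = 4, v = 4, u = 4.
For the less obvious constraints — constraint 1: u + w = 8; constraint 2: x + z = 6 — and the others hold by inspection.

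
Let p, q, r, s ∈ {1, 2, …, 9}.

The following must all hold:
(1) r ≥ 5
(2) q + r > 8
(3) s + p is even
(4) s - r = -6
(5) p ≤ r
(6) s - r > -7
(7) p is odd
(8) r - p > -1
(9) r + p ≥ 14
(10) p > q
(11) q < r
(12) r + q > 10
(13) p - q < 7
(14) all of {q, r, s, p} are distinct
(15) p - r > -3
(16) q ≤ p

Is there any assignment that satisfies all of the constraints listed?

The assignment p = 7, q = 2, r = 9, s = 3 works:
  constraint 2 holds since q + r = 11.
  constraint 4 holds since s - r = -6.
  constraint 6 holds since s - r = -6.
The rest check out directly.

Satisfiable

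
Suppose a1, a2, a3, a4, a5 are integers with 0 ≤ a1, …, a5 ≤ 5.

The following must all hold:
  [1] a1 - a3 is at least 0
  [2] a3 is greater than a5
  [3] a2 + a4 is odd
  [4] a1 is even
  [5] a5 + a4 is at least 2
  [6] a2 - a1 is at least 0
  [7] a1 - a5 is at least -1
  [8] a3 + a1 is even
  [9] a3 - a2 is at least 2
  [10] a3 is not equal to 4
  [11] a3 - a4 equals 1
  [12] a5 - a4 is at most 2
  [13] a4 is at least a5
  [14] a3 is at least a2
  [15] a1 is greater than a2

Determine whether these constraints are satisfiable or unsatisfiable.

Unsatisfiable

Constraints 1, 6, and 9 give a3 − a2 ≥ 2, a2 − a1 ≥ 0, a1 − a3 ≥ 0.
Adding all 3 inequalities: the left sides telescope to 0, and the right sides sum to 2 + 0 + 0 = 2. So 0 ≥ 2, which is false.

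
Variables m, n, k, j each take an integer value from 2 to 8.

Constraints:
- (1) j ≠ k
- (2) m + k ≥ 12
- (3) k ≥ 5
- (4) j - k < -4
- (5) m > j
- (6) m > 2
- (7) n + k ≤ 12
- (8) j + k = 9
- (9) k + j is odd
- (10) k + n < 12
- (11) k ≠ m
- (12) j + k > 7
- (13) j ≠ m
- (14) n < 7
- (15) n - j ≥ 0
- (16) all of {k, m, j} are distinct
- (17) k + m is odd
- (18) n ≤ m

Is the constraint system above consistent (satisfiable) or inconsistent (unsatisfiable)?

The assignment m = 8, n = 2, k = 7, j = 2 works:
  constraint 2 holds since m + k = 15.
  constraint 4 holds since j - k = -5.
The rest check out directly.

Satisfiable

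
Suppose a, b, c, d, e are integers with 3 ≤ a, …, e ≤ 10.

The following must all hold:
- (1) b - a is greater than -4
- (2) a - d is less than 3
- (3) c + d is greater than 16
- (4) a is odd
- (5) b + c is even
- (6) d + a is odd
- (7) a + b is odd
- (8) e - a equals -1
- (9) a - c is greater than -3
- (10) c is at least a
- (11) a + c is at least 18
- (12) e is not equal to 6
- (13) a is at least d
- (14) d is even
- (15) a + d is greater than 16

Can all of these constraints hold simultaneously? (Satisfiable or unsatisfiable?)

One satisfying assignment is a = 9, b = 6, c = 10, d = 8, e = 8.
For the less obvious constraints — constraint 1: b - a = -3; constraint 2: a - d = 1 — and the others hold by inspection.

Satisfiable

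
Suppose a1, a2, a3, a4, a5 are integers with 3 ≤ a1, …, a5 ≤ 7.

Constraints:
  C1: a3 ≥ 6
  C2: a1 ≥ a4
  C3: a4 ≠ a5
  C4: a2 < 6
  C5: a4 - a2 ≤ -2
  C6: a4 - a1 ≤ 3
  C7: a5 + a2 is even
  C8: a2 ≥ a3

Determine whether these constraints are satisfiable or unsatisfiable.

Unsatisfiable

From constraints 1 and 8: a2 ≥ a3 and a3 ≥ 6, so a2 ≥ 6. From constraint 4: a2 ≤ 5. But 5 < 6, so no value of a2 works.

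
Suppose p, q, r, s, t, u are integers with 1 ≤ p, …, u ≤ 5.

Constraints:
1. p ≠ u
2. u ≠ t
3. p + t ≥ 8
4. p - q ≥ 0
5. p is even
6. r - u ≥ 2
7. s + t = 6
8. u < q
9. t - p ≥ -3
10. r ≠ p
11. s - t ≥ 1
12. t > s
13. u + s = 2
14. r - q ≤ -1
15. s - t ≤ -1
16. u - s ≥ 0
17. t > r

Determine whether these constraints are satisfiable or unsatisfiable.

Constraints 4, 6, 9, 11, 14, and 16 give p − q ≥ 0, q − r ≥ 1, r − u ≥ 2, u − s ≥ 0, s − t ≥ 1, t − p ≥ -3.
Adding all 6 inequalities: the left sides telescope to 0, and the right sides sum to 0 + 1 + 2 + 0 + 1 + (-3) = 1. So 0 ≥ 1, which is false.

Unsatisfiable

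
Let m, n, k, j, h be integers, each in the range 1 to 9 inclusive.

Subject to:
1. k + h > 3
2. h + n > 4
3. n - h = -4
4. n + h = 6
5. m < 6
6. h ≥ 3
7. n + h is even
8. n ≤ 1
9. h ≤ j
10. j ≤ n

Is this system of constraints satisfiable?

Unsatisfiable

From constraints 6 and 9: j ≥ h and h ≥ 3, so j ≥ 3. From constraints 8 and 10: j ≤ n and n ≤ 1, so j ≤ 1. But 1 < 3, so no value of j works.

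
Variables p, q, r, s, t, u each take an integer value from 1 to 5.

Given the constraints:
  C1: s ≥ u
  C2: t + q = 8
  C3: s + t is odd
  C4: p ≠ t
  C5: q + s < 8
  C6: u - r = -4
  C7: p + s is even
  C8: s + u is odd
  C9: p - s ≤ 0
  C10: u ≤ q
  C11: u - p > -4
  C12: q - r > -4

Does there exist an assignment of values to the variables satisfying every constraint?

Satisfiable

One satisfying assignment is p = 2, q = 3, r = 5, s = 2, t = 5, u = 1.
For the less obvious constraints — constraint 2: t + q = 8; constraint 5: q + s = 5; constraint 6: u - r = -4 — and the others hold by inspection.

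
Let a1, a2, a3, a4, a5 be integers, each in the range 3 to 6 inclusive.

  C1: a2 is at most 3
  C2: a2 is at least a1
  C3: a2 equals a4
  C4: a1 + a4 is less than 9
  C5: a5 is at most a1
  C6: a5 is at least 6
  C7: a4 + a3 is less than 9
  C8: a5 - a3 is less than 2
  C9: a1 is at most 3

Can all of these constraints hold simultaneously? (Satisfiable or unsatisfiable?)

Unsatisfiable

From constraints 5 and 6: a1 ≥ a5 and a5 ≥ 6, so a1 ≥ 6. From constraints 1 and 2: a1 ≤ a2 and a2 ≤ 3, so a1 ≤ 3. But 3 < 6, so no value of a1 works.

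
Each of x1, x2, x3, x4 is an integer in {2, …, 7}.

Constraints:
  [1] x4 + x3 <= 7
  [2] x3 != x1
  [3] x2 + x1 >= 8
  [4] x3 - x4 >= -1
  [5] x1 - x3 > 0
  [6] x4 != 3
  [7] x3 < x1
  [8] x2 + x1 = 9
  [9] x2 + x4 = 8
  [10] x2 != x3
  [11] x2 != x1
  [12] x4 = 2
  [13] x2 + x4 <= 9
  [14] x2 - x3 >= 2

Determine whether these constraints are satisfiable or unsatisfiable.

Satisfiable

One satisfying assignment is x1 = 3, x2 = 6, x3 = 2, x4 = 2.
For the less obvious constraints — constraint 1: x4 + x3 = 4; constraint 3: x2 + x1 = 9; constraint 4: x3 - x4 = 0 — and the others hold by inspection.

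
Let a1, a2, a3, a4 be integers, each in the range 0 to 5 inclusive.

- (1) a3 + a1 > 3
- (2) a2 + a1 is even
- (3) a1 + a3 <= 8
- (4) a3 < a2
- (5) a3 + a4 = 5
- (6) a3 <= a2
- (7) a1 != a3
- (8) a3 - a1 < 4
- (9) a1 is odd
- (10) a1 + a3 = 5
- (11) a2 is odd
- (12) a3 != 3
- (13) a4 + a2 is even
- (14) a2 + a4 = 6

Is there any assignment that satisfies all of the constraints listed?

Setting (a1, a2, a3, a4) = (1, 5, 4, 1) satisfies everything: constraint 1: a3 + a1 = 5; constraint 3: a1 + a3 = 5, and the others follow.

Satisfiable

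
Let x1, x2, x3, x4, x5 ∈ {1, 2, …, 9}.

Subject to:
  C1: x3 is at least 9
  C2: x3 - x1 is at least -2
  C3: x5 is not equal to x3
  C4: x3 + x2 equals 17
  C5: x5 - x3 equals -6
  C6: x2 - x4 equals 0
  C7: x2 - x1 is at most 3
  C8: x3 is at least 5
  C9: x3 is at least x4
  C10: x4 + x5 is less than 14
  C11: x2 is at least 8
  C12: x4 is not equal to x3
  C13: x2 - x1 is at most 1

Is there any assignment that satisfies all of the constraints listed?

Satisfiable

The assignment x1 = 8, x2 = 8, x3 = 9, x4 = 8, x5 = 3 works:
  constraint 2 holds since x3 - x1 = 1.
  constraint 4 holds since x3 + x2 = 17.
  constraint 5 holds since x5 - x3 = -6.
The rest check out directly.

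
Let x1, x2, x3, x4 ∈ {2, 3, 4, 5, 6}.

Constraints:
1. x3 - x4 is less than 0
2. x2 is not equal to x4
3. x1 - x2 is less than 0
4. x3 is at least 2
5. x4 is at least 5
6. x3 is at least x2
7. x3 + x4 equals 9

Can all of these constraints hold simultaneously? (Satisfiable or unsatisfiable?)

Satisfiable

Setting (x1, x2, x3, x4) = (2, 3, 3, 6) satisfies everything: constraint 1: x3 - x4 = -3; constraint 3: x1 - x2 = -1, and the others follow.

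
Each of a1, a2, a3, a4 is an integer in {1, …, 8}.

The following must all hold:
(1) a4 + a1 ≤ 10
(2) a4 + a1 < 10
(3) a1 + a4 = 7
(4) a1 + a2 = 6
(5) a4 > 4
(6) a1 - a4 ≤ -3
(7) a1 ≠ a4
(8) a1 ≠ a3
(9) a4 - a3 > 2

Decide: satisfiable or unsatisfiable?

Try a1 = 2, a2 = 4, a3 = 1, a4 = 5.
Check constraint 1: a4 + a1 = 7; constraint 2: a4 + a1 = 7; constraint 3: a1 + a4 = 7. The remaining constraints are straightforward to verify.

Satisfiable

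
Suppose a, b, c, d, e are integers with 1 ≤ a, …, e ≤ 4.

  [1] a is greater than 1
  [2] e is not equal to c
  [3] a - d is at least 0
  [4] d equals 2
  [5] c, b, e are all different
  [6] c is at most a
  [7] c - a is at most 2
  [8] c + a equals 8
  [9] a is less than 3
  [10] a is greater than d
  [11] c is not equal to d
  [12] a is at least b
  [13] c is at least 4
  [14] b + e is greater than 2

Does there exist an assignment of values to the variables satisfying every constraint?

Unsatisfiable

From constraints 6 and 13: a ≥ c and c ≥ 4, so a ≥ 4. From constraint 9: a ≤ 2. But 2 < 4, so no value of a works.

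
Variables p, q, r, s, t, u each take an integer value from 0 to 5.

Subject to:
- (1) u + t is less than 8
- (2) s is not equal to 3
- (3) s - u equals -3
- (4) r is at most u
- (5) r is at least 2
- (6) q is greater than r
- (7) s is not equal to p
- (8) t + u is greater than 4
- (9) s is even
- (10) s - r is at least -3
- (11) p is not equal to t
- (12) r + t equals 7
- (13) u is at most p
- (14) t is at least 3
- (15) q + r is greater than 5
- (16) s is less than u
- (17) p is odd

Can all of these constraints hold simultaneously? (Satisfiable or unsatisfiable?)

Satisfiable

The assignment p = 3, q = 5, r = 3, s = 0, t = 4, u = 3 works:
  constraint 1 holds since u + t = 7.
  constraint 3 holds since s - u = -3.
The rest check out directly.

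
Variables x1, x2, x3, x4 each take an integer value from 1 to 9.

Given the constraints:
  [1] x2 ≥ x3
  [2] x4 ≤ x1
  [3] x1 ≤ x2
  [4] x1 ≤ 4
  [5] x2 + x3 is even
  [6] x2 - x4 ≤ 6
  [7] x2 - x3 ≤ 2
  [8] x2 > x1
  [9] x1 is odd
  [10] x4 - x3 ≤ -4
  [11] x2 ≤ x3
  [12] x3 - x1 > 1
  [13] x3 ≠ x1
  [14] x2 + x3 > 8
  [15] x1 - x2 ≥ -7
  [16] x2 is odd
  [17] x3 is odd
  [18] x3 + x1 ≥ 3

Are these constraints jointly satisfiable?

One satisfying assignment is x1 = 1, x2 = 5, x3 = 5, x4 = 1.
For the less obvious constraints — constraint 6: x2 - x4 = 4; constraint 7: x2 - x3 = 0; constraint 10: x4 - x3 = -4 — and the others hold by inspection.

Satisfiable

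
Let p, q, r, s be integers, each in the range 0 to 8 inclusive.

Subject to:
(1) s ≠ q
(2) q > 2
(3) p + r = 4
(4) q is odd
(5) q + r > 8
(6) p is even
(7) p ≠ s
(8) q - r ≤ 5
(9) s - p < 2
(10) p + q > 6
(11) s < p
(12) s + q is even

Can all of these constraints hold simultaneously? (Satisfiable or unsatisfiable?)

Satisfiable

One satisfying assignment is p = 2, q = 7, r = 2, s = 1.
For the less obvious constraints — constraint 3: p + r = 4; constraint 5: q + r = 9; constraint 8: q - r = 5 — and the others hold by inspection.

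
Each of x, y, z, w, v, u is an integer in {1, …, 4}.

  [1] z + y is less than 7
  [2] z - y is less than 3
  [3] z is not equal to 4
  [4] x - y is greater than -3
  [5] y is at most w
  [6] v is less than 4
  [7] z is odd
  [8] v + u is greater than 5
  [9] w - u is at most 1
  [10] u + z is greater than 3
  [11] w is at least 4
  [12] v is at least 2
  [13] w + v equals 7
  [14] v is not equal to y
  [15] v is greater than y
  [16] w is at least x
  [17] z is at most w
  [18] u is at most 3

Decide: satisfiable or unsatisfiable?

Satisfiable

One satisfying assignment is x = 1, y = 2, z = 3, w = 4, v = 3, u = 3.
For the less obvious constraints — constraint 1: z + y = 5; constraint 2: z - y = 1; constraint 4: x - y = -1 — and the others hold by inspection.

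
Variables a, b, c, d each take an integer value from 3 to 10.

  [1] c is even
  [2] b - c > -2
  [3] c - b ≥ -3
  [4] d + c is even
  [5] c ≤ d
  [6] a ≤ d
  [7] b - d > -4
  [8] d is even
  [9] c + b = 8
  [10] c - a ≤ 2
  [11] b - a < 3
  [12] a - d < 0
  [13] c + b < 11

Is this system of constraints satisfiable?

Satisfiable

Try a = 3, b = 4, c = 4, d = 6.
Check constraint 2: b - c = 0; constraint 3: c - b = 0; constraint 7: b - d = -2. The remaining constraints are straightforward to verify.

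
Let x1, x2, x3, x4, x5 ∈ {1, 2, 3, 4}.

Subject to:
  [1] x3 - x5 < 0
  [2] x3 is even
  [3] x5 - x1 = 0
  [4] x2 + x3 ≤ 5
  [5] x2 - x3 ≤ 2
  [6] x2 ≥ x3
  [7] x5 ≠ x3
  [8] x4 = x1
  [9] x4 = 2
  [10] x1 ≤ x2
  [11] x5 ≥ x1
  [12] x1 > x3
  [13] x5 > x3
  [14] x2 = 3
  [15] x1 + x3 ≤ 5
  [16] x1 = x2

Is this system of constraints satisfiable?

Unsatisfiable

Constraint 9 fixes x4 = 2 and constraint 14 fixes x2 = 3. Constraints 8 and 16 give x4 = x1 = x2, so x4 = x2. But 2 ≠ 3 — contradiction.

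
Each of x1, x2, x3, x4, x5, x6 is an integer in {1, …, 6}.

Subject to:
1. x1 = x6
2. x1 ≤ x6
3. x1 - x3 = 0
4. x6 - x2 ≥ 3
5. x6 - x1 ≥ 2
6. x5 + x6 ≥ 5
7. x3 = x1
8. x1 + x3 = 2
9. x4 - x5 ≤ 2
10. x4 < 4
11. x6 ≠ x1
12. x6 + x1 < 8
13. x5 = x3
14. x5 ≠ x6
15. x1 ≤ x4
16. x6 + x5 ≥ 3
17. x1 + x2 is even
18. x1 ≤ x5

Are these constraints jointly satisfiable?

Unsatisfiable

From constraints 1, 7, and 13, x5 = x3 = x1 = x6, so x5 = x6. But constraint 14 says x5 ≠ x6. Contradiction.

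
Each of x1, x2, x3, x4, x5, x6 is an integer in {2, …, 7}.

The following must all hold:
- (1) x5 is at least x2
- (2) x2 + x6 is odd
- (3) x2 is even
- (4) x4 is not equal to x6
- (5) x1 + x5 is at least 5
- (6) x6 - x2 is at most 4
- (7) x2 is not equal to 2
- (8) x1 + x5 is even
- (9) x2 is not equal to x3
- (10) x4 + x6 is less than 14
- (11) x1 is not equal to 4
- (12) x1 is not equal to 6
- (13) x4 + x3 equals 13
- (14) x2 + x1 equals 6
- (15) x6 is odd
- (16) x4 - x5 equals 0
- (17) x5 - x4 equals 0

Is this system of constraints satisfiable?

Satisfiable

Try x1 = 2, x2 = 4, x3 = 7, x4 = 6, x5 = 6, x6 = 7.
Check constraint 5: x1 + x5 = 8; constraint 6: x6 - x2 = 3. The remaining constraints are straightforward to verify.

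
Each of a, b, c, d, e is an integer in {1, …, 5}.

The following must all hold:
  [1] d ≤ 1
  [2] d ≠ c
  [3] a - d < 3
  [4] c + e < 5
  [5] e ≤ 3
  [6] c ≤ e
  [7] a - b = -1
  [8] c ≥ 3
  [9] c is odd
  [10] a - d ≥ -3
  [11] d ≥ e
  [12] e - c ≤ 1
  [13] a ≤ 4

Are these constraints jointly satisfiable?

From constraints 6 and 8: e ≥ c and c ≥ 3, so e ≥ 3. From constraints 1 and 11: e ≤ d and d ≤ 1, so e ≤ 1. But 1 < 3, so no value of e works.

Unsatisfiable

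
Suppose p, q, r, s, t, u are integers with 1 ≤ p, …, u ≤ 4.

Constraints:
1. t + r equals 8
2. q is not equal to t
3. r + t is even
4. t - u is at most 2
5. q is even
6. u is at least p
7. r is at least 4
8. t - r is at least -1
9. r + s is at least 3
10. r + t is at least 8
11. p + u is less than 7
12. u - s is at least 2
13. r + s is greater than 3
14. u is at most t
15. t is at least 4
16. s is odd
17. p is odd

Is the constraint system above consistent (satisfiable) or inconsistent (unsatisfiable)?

One satisfying assignment is p = 1, q = 2, r = 4, s = 1, t = 4, u = 4.
For the less obvious constraints — constraint 1: t + r = 8; constraint 4: t - u = 0 — and the others hold by inspection.

Satisfiable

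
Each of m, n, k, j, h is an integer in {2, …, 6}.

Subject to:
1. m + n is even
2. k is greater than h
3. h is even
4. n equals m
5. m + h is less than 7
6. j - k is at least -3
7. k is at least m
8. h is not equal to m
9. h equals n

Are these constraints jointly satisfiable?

From constraints 4 and 9, h = n = m, so h = m. But constraint 8 says h ≠ m. Contradiction.

Unsatisfiable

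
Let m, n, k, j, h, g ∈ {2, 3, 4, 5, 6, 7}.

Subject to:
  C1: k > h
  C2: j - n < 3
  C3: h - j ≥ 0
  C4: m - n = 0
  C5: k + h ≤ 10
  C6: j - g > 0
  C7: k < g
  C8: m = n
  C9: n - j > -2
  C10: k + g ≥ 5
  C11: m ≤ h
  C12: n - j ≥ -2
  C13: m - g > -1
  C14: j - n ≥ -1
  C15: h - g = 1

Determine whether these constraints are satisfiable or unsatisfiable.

Constraints 1, 3, 6, and 7 give g < j, j ≤ h, h < k, k < g. Chaining: g < j ≤ h < k < g, which forces g < g — impossible.

Unsatisfiable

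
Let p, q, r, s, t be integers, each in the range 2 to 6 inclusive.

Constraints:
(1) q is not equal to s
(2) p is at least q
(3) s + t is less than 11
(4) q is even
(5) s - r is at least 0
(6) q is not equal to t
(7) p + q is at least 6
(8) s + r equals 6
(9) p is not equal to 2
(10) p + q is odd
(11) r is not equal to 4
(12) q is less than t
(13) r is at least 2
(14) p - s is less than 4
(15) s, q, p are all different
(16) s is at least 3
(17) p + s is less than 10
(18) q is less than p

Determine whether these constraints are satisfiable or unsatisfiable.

One satisfying assignment is p = 5, q = 2, r = 2, s = 4, t = 5.
For the less obvious constraints — constraint 3: s + t = 9; constraint 5: s - r = 2 — and the others hold by inspection.

Satisfiable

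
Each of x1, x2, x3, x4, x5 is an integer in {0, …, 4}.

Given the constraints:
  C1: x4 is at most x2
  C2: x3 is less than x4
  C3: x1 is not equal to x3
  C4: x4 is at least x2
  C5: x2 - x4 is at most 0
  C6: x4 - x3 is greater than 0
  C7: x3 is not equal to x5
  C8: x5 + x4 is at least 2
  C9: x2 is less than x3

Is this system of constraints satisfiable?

Unsatisfiable

Constraints 1, 6, and 9 give x2 < x3, x3 < x4, x4 ≤ x2. Chaining: x2 < x3 < x4 ≤ x2, which forces x2 < x2 — impossible.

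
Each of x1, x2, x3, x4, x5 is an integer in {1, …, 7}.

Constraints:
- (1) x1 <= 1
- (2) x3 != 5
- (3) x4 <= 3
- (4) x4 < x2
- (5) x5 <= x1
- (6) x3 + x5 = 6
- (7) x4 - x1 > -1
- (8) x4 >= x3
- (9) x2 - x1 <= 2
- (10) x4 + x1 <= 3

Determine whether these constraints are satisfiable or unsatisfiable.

Unsatisfiable

From constraints 3 and 8: x3 ≤ x4 ≤ 3. From constraints 1 and 5: x5 ≤ x1 ≤ 1. Hence x3 + x5 ≤ 4. But constraint 6 requires x3 + x5 = 6, and 6 > 4. Contradiction.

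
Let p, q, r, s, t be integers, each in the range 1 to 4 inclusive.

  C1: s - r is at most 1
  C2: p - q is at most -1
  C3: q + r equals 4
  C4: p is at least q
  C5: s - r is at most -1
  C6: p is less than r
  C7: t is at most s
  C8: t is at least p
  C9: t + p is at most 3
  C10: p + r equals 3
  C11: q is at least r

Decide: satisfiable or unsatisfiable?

Unsatisfiable

Constraints 4, 5, 7, 8, and 11 give q ≤ p, p ≤ t, t ≤ s, s < r, r ≤ q. Chaining: q ≤ p ≤ t ≤ s < r ≤ q, which forces q < q — impossible.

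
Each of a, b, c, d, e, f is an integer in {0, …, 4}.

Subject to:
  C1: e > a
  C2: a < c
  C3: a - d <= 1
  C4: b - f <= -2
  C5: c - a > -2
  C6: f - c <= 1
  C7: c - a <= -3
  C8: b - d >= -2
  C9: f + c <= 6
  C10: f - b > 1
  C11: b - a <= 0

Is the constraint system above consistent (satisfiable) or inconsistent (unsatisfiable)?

Constraints 3, 4, 6, 7, and 8 give d − a ≥ -1, a − c ≥ 3, c − f ≥ -1, f − b ≥ 2, b − d ≥ -2.
Adding all 5 inequalities: the left sides telescope to 0, and the right sides sum to (-1) + 3 + (-1) + 2 + (-2) = 1. So 0 ≥ 1, which is false.

Unsatisfiable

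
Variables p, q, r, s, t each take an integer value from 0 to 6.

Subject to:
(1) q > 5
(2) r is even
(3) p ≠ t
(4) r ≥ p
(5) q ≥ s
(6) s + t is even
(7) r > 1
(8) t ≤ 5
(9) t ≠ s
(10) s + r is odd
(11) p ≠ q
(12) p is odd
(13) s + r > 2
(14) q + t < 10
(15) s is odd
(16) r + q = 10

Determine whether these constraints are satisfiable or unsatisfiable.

Setting (p, q, r, s, t) = (1, 6, 4, 1, 3) satisfies everything: constraint 13: s + r = 5; constraint 14: q + t = 9; constraint 16: r + q = 10, and the others follow.

Satisfiable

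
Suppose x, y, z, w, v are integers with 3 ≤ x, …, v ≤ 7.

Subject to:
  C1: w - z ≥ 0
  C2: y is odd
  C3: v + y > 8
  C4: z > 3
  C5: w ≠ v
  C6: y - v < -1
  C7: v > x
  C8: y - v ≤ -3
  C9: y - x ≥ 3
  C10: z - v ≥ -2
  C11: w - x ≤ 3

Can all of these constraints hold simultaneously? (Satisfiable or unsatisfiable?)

Constraints 1, 8, 9, 10, and 11 give w − z ≥ 0, z − v ≥ -2, v − y ≥ 3, y − x ≥ 3, x − w ≥ -3.
Adding all 5 inequalities: the left sides telescope to 0, and the right sides sum to 0 + (-2) + 3 + 3 + (-3) = 1. So 0 ≥ 1, which is false.

Unsatisfiable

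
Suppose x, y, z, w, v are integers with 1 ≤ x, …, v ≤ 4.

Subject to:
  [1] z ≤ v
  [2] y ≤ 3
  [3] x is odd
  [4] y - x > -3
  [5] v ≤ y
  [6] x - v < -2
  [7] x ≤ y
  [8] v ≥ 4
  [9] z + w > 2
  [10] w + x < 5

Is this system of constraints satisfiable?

From constraints 5 and 8: y ≥ v and v ≥ 4, so y ≥ 4. From constraint 2: y ≤ 3. But 3 < 4, so no value of y works.

Unsatisfiable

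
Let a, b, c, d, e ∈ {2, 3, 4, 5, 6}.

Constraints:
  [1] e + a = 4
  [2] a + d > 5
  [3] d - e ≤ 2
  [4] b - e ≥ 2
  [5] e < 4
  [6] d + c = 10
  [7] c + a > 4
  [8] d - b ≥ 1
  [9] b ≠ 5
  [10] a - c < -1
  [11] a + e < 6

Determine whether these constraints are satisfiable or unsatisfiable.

Unsatisfiable

Constraints 3, 4, and 8 give d − b ≥ 1, b − e ≥ 2, e − d ≥ -2.
Adding all 3 inequalities: the left sides telescope to 0, and the right sides sum to 1 + 2 + (-2) = 1. So 0 ≥ 1, which is false.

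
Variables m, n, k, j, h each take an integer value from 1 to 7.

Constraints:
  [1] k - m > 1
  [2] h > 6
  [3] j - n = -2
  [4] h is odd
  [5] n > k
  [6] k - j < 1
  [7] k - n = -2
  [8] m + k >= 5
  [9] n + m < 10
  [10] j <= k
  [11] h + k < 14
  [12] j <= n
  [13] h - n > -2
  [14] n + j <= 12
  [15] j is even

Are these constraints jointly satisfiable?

Setting (m, n, k, j, h) = (1, 6, 4, 4, 7) satisfies everything: constraint 1: k - m = 3; constraint 3: j - n = -2; constraint 6: k - j = 0, and the others follow.

Satisfiable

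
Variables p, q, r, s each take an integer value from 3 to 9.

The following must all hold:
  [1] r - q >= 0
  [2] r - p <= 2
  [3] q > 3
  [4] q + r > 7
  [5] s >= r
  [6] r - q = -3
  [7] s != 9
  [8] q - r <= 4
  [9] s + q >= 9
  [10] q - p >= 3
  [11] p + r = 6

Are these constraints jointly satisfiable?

Constraints 1, 2, and 10 give q − p ≥ 3, p − r ≥ -2, r − q ≥ 0.
Adding all 3 inequalities: the left sides telescope to 0, and the right sides sum to 3 + (-2) + 0 = 1. So 0 ≥ 1, which is false.

Unsatisfiable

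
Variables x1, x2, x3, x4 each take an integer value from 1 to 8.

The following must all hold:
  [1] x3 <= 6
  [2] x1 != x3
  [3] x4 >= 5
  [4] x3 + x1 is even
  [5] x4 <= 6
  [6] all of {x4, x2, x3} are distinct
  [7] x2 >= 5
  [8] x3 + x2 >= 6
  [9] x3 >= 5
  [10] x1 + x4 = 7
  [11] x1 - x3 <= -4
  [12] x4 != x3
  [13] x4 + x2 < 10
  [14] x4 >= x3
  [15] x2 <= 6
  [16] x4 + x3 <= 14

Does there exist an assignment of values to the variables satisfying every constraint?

Constraints 1, 3, 5, 7, 9, and 15 confine each of x4, x2, x3 to the 2 values {5, 6}.
Constraint 6 requires all 3 of them to be distinct, but only 2 values are available — impossible by the pigeonhole principle.

Unsatisfiable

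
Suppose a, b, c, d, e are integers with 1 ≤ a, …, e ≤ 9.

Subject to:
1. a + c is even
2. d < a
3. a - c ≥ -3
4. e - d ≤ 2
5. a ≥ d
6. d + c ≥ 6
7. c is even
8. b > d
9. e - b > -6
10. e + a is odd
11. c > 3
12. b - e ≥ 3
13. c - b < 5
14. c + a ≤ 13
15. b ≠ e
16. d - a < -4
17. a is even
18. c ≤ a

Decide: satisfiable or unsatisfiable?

Try a = 6, b = 4, c = 6, d = 1, e = 1.
Check constraint 3: a - c = 0; constraint 4: e - d = 0; constraint 6: d + c = 7. The remaining constraints are straightforward to verify.

Satisfiable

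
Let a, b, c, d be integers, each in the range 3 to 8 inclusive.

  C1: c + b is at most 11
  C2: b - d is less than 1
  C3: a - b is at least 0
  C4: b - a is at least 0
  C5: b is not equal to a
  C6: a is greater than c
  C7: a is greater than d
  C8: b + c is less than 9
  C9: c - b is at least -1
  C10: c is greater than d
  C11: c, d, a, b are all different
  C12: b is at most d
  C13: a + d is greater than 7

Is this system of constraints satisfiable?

Constraints 4, 6, 10, and 12 give d < c, c < a, a ≤ b, b ≤ d. Chaining: d < c < a ≤ b ≤ d, which forces d < d — impossible.

Unsatisfiable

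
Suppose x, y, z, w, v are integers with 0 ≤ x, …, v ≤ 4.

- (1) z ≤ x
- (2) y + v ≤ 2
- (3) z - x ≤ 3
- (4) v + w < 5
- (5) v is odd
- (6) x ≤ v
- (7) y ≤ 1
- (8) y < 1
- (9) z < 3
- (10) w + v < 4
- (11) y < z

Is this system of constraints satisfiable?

The assignment x = 1, y = 0, z = 1, w = 1, v = 1 works:
  constraint 2 holds since y + v = 1.
  constraint 3 holds since z - x = 0.
The rest check out directly.

Satisfiable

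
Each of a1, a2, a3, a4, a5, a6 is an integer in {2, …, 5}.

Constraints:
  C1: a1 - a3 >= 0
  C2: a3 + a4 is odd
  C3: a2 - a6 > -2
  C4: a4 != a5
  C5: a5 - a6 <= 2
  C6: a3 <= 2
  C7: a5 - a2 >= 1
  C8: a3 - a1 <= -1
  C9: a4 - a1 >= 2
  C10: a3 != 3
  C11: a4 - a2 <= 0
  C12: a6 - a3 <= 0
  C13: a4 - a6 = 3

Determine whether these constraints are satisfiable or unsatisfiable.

Unsatisfiable

Constraints 5, 7, 8, 9, 11, and 12 give a4 − a1 ≥ 2, a1 − a3 ≥ 1, a3 − a6 ≥ 0, a6 − a5 ≥ -2, a5 − a2 ≥ 1, a2 − a4 ≥ 0.
Adding all 6 inequalities: the left sides telescope to 0, and the right sides sum to 2 + 1 + 0 + (-2) + 1 + 0 = 2. So 0 ≥ 2, which is false.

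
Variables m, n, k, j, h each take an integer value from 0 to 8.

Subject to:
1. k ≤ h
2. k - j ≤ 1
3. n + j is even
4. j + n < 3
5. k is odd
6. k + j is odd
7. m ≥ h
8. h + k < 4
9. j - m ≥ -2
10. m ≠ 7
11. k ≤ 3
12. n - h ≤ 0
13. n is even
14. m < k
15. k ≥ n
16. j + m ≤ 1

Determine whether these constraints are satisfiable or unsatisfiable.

Unsatisfiable

Constraints 1, 7, and 14 give k ≤ h, h ≤ m, m < k. Chaining: k ≤ h ≤ m < k, which forces k < k — impossible.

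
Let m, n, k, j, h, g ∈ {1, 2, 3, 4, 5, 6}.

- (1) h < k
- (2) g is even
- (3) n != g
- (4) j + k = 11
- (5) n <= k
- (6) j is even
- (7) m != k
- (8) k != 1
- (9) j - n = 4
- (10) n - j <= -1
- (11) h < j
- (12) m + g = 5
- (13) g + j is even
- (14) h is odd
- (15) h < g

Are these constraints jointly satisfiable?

One satisfying assignment is m = 1, n = 2, k = 5, j = 6, h = 3, g = 4.
For the less obvious constraints — constraint 4: j + k = 11; constraint 9: j - n = 4; constraint 10: n - j = -4 — and the others hold by inspection.

Satisfiable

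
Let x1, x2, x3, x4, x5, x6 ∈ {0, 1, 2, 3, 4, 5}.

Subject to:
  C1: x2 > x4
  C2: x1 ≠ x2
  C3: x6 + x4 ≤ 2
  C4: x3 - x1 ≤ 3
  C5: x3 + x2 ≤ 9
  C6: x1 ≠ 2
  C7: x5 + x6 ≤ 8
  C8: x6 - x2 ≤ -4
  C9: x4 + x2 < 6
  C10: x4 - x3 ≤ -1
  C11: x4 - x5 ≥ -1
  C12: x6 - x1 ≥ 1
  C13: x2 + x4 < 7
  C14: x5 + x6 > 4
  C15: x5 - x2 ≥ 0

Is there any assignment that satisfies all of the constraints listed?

Unsatisfiable

Constraints 4, 8, 10, 11, 12, and 15 give x2 − x6 ≥ 4, x6 − x1 ≥ 1, x1 − x3 ≥ -3, x3 − x4 ≥ 1, x4 − x5 ≥ -1, x5 − x2 ≥ 0.
Adding all 6 inequalities: the left sides telescope to 0, and the right sides sum to 4 + 1 + (-3) + 1 + (-1) + 0 = 2. So 0 ≥ 2, which is false.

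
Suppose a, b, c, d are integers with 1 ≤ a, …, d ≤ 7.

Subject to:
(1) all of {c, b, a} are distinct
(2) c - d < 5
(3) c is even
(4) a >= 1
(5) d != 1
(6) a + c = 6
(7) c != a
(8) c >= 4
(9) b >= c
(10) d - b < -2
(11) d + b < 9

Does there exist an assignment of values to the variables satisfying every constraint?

Satisfiable

Try a = 2, b = 5, c = 4, d = 2.
Check constraint 2: c - d = 2; constraint 6: a + c = 6. The remaining constraints are straightforward to verify.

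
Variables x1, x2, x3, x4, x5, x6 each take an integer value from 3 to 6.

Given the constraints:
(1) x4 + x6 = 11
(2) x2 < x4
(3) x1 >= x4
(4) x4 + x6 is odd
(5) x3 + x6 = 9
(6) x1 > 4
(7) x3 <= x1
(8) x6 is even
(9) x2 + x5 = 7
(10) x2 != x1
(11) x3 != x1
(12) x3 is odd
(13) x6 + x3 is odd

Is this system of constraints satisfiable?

Satisfiable

Try x1 = 5, x2 = 4, x3 = 3, x4 = 5, x5 = 3, x6 = 6.
Check constraint 1: x4 + x6 = 11; constraint 5: x3 + x6 = 9; constraint 9: x2 + x5 = 7. The remaining constraints are straightforward to verify.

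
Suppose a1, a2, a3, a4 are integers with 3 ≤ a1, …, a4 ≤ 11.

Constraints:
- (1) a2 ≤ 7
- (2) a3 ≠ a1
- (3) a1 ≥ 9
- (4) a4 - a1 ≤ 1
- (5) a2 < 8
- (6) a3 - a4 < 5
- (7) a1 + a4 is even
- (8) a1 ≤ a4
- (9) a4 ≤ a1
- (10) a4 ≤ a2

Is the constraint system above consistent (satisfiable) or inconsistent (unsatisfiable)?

Unsatisfiable

From constraints 3 and 8: a4 ≥ a1 and a1 ≥ 9, so a4 ≥ 9. From constraints 1 and 10: a4 ≤ a2 and a2 ≤ 7, so a4 ≤ 7. But 7 < 9, so no value of a4 works.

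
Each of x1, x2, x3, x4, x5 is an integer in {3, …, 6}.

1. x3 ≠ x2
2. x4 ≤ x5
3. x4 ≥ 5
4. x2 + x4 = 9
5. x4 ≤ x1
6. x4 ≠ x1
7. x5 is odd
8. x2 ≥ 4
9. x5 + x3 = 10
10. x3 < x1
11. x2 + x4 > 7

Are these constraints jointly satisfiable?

One satisfying assignment is x1 = 6, x2 = 4, x3 = 5, x4 = 5, x5 = 5.
For the less obvious constraints — constraint 4: x2 + x4 = 9; constraint 9: x5 + x3 = 10; constraint 11: x2 + x4 = 9 — and the others hold by inspection.

Satisfiable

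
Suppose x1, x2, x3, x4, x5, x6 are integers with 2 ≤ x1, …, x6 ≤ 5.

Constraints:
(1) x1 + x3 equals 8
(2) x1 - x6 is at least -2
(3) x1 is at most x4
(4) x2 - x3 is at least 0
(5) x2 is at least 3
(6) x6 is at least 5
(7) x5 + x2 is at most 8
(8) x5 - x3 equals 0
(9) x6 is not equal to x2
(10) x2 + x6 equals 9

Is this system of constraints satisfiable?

Satisfiable

Try x1 = 4, x2 = 4, x3 = 4, x4 = 5, x5 = 4, x6 = 5.
Check constraint 1: x1 + x3 = 8; constraint 2: x1 - x6 = -1; constraint 4: x2 - x3 = 0. The remaining constraints are straightforward to verify.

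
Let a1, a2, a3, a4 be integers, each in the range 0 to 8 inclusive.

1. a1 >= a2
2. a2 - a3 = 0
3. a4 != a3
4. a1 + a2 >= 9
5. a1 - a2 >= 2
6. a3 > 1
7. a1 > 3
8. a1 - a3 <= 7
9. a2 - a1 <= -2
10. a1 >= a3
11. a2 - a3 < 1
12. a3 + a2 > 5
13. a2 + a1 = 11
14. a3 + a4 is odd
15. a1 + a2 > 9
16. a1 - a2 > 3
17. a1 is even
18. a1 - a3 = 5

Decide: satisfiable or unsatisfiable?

Satisfiable

One satisfying assignment is a1 = 8, a2 = 3, a3 = 3, a4 = 6.
For the less obvious constraints — constraint 2: a2 - a3 = 0; constraint 4: a1 + a2 = 11 — and the others hold by inspection.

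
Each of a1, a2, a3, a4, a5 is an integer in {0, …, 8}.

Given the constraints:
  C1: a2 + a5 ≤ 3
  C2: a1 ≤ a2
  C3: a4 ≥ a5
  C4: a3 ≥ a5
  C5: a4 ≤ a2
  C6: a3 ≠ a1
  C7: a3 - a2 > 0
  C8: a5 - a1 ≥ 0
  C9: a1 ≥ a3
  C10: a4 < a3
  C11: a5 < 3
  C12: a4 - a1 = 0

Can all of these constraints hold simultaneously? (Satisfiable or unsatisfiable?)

Unsatisfiable

Constraints 3, 5, 7, 8, and 9 give a5 ≤ a4, a4 ≤ a2, a2 < a3, a3 ≤ a1, a1 ≤ a5. Chaining: a5 ≤ a4 ≤ a2 < a3 ≤ a1 ≤ a5, which forces a5 < a5 — impossible.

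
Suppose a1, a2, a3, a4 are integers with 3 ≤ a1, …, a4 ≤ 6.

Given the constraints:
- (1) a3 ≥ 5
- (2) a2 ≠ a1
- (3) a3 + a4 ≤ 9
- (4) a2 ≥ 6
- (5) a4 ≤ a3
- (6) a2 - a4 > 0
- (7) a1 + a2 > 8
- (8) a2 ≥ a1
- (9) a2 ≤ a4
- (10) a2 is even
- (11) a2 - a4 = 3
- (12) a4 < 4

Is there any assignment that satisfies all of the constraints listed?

From constraint 1: a3 ≥ 5. From constraints 4 and 9: a4 ≥ a2 ≥ 6. Hence a3 + a4 ≥ 11. But constraint 3 requires a3 + a4 ≤ 9, and 9 < 11. Contradiction.

Unsatisfiable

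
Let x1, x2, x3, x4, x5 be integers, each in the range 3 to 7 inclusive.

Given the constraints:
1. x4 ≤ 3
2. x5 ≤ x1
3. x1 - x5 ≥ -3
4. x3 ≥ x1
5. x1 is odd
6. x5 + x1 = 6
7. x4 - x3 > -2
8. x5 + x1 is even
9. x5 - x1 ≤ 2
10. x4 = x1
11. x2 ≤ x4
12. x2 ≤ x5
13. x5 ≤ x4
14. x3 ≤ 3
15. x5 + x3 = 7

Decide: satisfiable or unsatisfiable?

Unsatisfiable

From constraints 1 and 13: x5 ≤ x4 ≤ 3. From constraint 14: x3 ≤ 3. Hence x5 + x3 ≤ 6. But constraint 15 requires x5 + x3 = 7, and 7 > 6. Contradiction.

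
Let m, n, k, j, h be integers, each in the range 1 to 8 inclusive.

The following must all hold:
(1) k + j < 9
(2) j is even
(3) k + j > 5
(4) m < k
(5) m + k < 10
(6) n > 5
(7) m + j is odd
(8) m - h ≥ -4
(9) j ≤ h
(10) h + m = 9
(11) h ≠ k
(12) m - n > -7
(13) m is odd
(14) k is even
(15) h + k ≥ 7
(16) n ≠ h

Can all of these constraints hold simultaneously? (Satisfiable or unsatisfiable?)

Try m = 3, n = 8, k = 4, j = 4, h = 6.
Check constraint 1: k + j = 8; constraint 3: k + j = 8; constraint 5: m + k = 7. The remaining constraints are straightforward to verify.

Satisfiable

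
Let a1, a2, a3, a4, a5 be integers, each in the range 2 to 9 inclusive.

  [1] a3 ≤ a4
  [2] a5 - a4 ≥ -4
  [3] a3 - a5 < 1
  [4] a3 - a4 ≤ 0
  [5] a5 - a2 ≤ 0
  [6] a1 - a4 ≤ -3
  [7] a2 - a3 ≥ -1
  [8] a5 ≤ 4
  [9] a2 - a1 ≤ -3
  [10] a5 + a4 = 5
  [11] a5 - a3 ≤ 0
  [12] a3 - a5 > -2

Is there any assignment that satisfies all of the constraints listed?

Unsatisfiable

Constraints 2, 6, 7, 9, and 11 give a3 − a5 ≥ 0, a5 − a4 ≥ -4, a4 − a1 ≥ 3, a1 − a2 ≥ 3, a2 − a3 ≥ -1.
Adding all 5 inequalities: the left sides telescope to 0, and the right sides sum to 0 + (-4) + 3 + 3 + (-1) = 1. So 0 ≥ 1, which is false.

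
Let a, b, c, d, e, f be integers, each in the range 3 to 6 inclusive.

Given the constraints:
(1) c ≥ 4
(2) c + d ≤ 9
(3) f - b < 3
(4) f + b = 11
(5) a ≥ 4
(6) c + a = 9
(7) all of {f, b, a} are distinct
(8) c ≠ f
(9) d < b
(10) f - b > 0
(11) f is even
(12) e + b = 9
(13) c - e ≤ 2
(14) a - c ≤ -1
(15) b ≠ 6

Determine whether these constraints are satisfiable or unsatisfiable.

Satisfiable

Take a = 4, b = 5, c = 5, d = 3, e = 4, f = 6. Then constraint 2: c + d = 8; constraint 3: f - b = 1, and every other listed constraint is also met.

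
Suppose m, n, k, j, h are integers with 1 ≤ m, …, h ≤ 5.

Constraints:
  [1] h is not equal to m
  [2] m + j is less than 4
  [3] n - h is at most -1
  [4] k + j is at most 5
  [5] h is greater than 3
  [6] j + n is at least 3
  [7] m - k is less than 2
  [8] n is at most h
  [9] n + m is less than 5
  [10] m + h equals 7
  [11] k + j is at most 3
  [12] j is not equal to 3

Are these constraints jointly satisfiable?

Setting (m, n, k, j, h) = (2, 2, 1, 1, 5) satisfies everything: constraint 2: m + j = 3; constraint 3: n - h = -3, and the others follow.

Satisfiable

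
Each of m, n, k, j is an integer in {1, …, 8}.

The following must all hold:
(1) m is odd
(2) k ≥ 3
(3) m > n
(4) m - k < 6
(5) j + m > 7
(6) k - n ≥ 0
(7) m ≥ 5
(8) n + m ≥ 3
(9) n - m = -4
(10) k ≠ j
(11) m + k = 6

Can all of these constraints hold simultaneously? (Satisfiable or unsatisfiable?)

From constraint 7: m ≥ 5. From constraint 2: k ≥ 3. Hence m + k ≥ 8. But constraint 11 requires m + k = 6, and 6 < 8. Contradiction.

Unsatisfiable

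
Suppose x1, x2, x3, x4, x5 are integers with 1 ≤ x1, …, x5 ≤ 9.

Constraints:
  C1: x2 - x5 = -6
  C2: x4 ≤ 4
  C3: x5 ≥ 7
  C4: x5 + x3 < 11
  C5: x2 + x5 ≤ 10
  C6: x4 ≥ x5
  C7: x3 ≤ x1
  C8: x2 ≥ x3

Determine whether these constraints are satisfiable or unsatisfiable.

Unsatisfiable

From constraint 3: x5 ≥ 7. From constraints 2 and 6: x5 ≤ x4 and x4 ≤ 4, so x5 ≤ 4. But 4 < 7, so no value of x5 works.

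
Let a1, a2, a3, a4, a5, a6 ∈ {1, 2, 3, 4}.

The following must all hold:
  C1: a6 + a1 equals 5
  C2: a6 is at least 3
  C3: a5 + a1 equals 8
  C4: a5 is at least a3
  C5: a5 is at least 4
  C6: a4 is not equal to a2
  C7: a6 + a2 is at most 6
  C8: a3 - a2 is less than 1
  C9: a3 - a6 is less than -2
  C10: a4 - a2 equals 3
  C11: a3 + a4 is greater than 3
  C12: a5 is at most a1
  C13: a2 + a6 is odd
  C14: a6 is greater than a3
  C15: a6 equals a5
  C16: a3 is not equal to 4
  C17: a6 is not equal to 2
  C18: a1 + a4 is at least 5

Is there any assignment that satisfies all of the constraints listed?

Unsatisfiable

From constraint 2: a6 ≥ 3. From constraints 5 and 12: a1 ≥ a5 ≥ 4. Hence a6 + a1 ≥ 7. But constraint 1 requires a6 + a1 = 5, and 5 < 7. Contradiction.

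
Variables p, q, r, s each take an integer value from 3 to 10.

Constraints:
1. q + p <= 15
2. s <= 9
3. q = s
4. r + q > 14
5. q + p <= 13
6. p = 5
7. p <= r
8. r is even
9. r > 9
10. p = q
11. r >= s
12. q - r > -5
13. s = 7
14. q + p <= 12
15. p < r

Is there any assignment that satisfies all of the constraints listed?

Constraint 6 fixes p = 5 and constraint 13 fixes s = 7. Constraints 3 and 10 give p = q = s, so p = s. But 5 ≠ 7 — contradiction.

Unsatisfiable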